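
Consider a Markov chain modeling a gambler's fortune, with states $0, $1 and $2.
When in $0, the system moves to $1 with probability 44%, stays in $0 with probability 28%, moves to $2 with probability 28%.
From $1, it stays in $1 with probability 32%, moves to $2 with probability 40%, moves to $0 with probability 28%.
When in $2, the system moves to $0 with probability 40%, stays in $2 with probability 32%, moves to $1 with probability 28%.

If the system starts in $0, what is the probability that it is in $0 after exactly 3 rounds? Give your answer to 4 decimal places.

0.3213

Propagate the distribution vector 3 rounds from $0.
After 0 rounds: (1.0000, 0.0000, 0.0000)
After 1 round: (0.2800, 0.4400, 0.2800)
After 2 rounds: (0.3136, 0.3424, 0.3440)
After 3 rounds: (0.3213, 0.3439, 0.3348)
P(in $0 after 3 rounds) = 0.3213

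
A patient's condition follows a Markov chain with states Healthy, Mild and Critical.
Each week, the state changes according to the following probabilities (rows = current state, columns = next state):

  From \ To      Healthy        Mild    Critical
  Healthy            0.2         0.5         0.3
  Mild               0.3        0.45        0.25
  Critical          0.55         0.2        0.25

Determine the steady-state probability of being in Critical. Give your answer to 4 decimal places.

0.2667

Let the stationary distribution be π with π = πP and π_1 + π_2 + π_3 = 1.
π_1 = 0.2·π_1 + 0.3·π_2 + 0.55·π_3
π_2 = 0.5·π_1 + 0.45·π_2 + 0.2·π_3
Solving with the normalization constraint gives π = (0.3333, 0.4000, 0.2667).
So the stationary probability of Critical is 0.2667.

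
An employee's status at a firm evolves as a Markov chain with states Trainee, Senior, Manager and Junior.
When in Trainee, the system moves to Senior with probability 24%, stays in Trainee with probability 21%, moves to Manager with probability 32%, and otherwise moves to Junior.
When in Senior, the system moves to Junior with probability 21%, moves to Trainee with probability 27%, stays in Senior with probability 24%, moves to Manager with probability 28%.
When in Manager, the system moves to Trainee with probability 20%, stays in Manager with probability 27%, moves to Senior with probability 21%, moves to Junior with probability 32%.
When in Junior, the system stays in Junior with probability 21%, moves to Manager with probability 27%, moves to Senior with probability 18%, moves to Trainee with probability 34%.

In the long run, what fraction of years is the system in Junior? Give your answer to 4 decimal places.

0.2464

Let the stationary distribution be π with π = πP and π_1 + π_2 + π_3 + π_4 = 1.
π_1 = 0.21·π_1 + 0.27·π_2 + 0.2·π_3 + 0.34·π_4
π_2 = 0.24·π_1 + 0.24·π_2 + 0.21·π_3 + 0.18·π_4
π_3 = 0.32·π_1 + 0.28·π_2 + 0.27·π_3 + 0.27·π_4
Solving with the normalization constraint gives π = (0.2522, 0.2167, 0.2848, 0.2464).
So the stationary probability of Junior is 0.2464.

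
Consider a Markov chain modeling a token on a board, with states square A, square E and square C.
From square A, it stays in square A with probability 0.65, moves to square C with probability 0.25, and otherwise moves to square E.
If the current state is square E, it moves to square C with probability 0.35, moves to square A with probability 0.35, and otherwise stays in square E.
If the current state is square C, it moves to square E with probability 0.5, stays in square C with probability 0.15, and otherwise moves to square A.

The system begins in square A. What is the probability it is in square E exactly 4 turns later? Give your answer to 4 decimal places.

Propagate the distribution vector 4 turns from square A.
After 0 turns: (1.0000, 0.0000, 0.0000)
After 1 turn: (0.6500, 0.1000, 0.2500)
After 2 turns: (0.5450, 0.2200, 0.2350)
After 3 turns: (0.5135, 0.2380, 0.2485)
After 4 turns: (0.5041, 0.2470, 0.2490)
P(in square E after 4 turns) = 0.2470

0.2470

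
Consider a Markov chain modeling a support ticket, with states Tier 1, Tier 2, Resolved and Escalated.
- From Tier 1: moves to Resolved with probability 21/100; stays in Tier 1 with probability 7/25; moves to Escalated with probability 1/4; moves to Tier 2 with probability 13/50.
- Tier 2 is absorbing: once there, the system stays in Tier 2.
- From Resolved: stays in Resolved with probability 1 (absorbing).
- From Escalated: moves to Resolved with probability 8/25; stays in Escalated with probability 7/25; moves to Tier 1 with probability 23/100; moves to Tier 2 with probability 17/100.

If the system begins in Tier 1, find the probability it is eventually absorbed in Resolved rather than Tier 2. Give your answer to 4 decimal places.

Let h(s) be the probability of absorption at Resolved starting from transient state s. Then h(Resolved) = 1 and h(Tier 2) = 0. By first-step analysis:
h(Tier 1) = 0.28·h(Tier 1) + 0.26·0 + 0.21·1 + 0.25·h(Escalated)
h(Escalated) = 0.23·h(Tier 1) + 0.17·0 + 0.32·1 + 0.28·h(Escalated)
Solving: h(Tier 1) = 0.5016, h(Escalated) = 0.6047.
Starting from Tier 1, the probability is 0.5016.

0.5016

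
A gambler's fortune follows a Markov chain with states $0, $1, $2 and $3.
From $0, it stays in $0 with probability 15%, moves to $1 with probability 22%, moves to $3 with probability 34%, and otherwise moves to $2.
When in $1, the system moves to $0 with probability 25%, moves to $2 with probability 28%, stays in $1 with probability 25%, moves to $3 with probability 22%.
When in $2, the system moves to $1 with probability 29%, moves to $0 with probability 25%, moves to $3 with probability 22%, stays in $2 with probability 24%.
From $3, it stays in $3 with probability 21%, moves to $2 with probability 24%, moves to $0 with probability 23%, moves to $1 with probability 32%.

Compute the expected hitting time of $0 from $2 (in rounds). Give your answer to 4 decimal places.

Let t(s) be the expected number of rounds to first reach $0 from state s, with t($0) = 0. Conditioning on the first round:
t($1) = 1 + 0.25·t($1) + 0.28·t($2) + 0.22·t($3)
t($2) = 1 + 0.29·t($1) + 0.24·t($2) + 0.22·t($3)
t($3) = 1 + 0.32·t($1) + 0.24·t($2) + 0.21·t($3)
Solving: t($1) = 4.0709, t($2) = 4.0709, t($3) = 4.1516.
Expected rounds from $2 to $0: 4.0709.

4.0709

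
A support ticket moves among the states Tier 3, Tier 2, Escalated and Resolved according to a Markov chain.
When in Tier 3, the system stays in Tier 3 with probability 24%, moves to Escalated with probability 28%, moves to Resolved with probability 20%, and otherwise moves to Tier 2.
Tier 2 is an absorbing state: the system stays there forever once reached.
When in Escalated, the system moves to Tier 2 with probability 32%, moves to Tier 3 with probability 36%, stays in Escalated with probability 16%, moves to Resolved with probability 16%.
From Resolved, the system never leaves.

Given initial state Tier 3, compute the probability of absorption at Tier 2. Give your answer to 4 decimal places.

Let h(s) be the probability of absorption at Tier 2 starting from transient state s. Then h(Tier 2) = 1 and h(Resolved) = 0. By first-step analysis:
h(Tier 3) = 0.24·h(Tier 3) + 0.28·1 + 0.28·h(Escalated) + 0.2·0
h(Escalated) = 0.36·h(Tier 3) + 0.32·1 + 0.16·h(Escalated) + 0.16·0
Solving: h(Tier 3) = 0.6042, h(Escalated) = 0.6399.
Starting from Tier 3, the probability is 0.6042.

0.6042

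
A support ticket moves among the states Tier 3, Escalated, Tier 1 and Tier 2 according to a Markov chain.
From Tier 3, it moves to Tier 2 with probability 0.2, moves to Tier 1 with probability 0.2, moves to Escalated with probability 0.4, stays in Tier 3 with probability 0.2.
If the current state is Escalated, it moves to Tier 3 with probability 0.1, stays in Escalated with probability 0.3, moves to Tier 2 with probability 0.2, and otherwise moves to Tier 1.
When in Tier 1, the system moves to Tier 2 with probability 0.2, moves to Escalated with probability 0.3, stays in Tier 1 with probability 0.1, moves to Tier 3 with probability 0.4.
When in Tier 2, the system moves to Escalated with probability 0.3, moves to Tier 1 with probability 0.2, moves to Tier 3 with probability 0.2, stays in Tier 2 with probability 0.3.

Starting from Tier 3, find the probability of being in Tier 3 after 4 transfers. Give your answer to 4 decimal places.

Propagate the distribution vector 4 transfers from Tier 3.
After 0 transfers: (1.0000, 0.0000, 0.0000, 0.0000)
After 1 transfer: (0.2000, 0.4000, 0.2000, 0.2000)
After 2 transfers: (0.2000, 0.3200, 0.2600, 0.2200)
After 3 transfers: (0.2200, 0.3200, 0.2380, 0.2220)
After 4 transfers: (0.2156, 0.3220, 0.2402, 0.2222)
P(in Tier 3 after 4 transfers) = 0.2156

0.2156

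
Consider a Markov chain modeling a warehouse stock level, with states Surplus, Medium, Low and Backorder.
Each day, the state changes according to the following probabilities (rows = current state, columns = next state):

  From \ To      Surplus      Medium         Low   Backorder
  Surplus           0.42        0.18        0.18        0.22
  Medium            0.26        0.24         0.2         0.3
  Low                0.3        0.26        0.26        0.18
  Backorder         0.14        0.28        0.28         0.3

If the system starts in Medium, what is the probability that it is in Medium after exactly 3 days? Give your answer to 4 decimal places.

Propagate the distribution vector 3 days from Medium.
After 0 days: (0.0000, 1.0000, 0.0000, 0.0000)
After 1 day: (0.2600, 0.2400, 0.2000, 0.3000)
After 2 days: (0.2736, 0.2404, 0.2308, 0.2552)
After 3 days: (0.2824, 0.2384, 0.2288, 0.2504)
P(in Medium after 3 days) = 0.2384

0.2384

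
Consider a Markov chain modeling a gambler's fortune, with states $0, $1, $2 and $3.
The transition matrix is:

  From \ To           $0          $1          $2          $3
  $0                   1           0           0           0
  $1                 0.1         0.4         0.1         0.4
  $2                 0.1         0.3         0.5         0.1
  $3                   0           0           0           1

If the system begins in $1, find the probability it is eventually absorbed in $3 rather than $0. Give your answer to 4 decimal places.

Let h(s) be the probability of absorption at $3 starting from transient state s. Then h($3) = 1 and h($0) = 0. By first-step analysis:
h($1) = 0.1·0 + 0.4·h($1) + 0.1·h($2) + 0.4·1
h($2) = 0.1·0 + 0.3·h($1) + 0.5·h($2) + 0.1·1
Solving: h($1) = 0.7778, h($2) = 0.6667.
Starting from $1, the probability is 0.7778.

0.7778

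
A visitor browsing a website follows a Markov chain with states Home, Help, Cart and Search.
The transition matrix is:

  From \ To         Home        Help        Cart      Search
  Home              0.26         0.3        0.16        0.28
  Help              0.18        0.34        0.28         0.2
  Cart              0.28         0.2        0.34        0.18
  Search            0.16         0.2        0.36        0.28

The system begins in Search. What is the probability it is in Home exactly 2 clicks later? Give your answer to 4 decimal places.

Propagate the distribution vector 2 clicks from Search.
After 0 clicks: (0.0000, 0.0000, 0.0000, 1.0000)
After 1 click: (0.1600, 0.2000, 0.3600, 0.2800)
After 2 clicks: (0.2232, 0.2440, 0.3048, 0.2280)
P(in Home after 2 clicks) = 0.2232

0.2232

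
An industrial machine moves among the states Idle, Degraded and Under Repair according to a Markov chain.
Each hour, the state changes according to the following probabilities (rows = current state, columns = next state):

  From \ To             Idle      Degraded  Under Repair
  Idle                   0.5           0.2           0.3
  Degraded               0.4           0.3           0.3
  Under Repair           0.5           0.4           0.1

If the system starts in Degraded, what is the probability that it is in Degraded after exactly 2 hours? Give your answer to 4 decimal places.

0.2900

Sum over the intermediate state after 1 hour:
P = P(Degraded→Idle)·P(Idle→Degraded) + P(Degraded→Degraded)·P(Degraded→Degraded) + P(Degraded→Under Repair)·P(Under Repair→Degraded)
  = 0.4×0.2 + 0.3×0.3 + 0.3×0.4
  = 0.0800 + 0.0900 + 0.1200 = 0.2900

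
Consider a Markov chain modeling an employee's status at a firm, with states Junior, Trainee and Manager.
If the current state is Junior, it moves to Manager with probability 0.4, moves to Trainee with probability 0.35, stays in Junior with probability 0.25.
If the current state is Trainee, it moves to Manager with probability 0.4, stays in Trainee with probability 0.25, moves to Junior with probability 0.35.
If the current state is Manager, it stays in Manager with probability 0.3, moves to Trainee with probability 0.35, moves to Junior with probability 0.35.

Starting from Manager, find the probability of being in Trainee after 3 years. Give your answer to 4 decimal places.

0.3185

Propagate the distribution vector 3 years from Manager.
After 0 years: (0.0000, 0.0000, 1.0000)
After 1 year: (0.3500, 0.3500, 0.3000)
After 2 years: (0.3150, 0.3150, 0.3700)
After 3 years: (0.3185, 0.3185, 0.3630)
P(in Trainee after 3 years) = 0.3185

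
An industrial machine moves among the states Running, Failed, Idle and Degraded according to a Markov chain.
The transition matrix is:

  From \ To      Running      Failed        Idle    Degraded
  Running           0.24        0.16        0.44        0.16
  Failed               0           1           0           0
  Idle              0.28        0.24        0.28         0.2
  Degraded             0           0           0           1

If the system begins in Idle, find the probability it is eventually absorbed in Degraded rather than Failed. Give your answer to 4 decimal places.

Let h(s) be the probability of absorption at Degraded starting from transient state s. Then h(Degraded) = 1 and h(Failed) = 0. By first-step analysis:
h(Running) = 0.24·h(Running) + 0.16·0 + 0.44·h(Idle) + 0.16·1
h(Idle) = 0.28·h(Running) + 0.24·0 + 0.28·h(Idle) + 0.2·1
Solving: h(Running) = 0.4792, h(Idle) = 0.4642.
Starting from Idle, the probability is 0.4642.

0.4642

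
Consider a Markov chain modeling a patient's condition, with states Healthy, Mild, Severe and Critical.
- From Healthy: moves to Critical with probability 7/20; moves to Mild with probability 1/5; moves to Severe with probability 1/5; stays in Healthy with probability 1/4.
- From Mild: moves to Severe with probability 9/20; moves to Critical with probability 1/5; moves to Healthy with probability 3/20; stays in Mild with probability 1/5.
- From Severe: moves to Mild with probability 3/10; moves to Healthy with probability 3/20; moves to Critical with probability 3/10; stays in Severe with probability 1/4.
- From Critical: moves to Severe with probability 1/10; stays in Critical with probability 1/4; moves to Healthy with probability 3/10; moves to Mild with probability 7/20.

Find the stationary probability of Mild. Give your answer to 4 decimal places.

Let the stationary distribution be π with π = πP and π_1 + π_2 + π_3 + π_4 = 1.
π_1 = 0.25·π_1 + 0.15·π_2 + 0.15·π_3 + 0.3·π_4
π_2 = 0.2·π_1 + 0.2·π_2 + 0.3·π_3 + 0.35·π_4
π_3 = 0.2·π_1 + 0.45·π_2 + 0.25·π_3 + 0.1·π_4
Solving with the normalization constraint gives π = (0.2117, 0.2658, 0.2520, 0.2705).
So the stationary probability of Mild is 0.2658.

0.2658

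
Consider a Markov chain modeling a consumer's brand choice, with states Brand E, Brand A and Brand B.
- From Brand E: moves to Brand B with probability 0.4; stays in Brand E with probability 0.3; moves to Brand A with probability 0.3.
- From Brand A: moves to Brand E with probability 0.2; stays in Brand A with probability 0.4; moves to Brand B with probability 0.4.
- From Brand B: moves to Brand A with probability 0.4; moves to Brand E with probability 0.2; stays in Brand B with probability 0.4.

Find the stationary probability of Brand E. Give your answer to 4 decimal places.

0.2222

Let the stationary distribution be π with π = πP and π_1 + π_2 + π_3 = 1.
π_1 = 0.3·π_1 + 0.2·π_2 + 0.2·π_3
π_2 = 0.3·π_1 + 0.4·π_2 + 0.4·π_3
Solving with the normalization constraint gives π = (0.2222, 0.3778, 0.4000).
So the stationary probability of Brand E is 0.2222.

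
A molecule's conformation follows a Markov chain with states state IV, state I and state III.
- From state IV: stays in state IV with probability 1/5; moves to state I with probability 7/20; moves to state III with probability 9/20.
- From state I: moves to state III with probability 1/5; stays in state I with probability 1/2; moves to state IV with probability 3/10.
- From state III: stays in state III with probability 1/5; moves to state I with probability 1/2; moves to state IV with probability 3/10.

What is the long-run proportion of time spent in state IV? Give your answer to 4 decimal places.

Let the stationary distribution be π with π = πP and π_1 + π_2 + π_3 = 1.
π_1 = 0.2·π_1 + 0.3·π_2 + 0.3·π_3
π_2 = 0.35·π_1 + 0.5·π_2 + 0.5·π_3
Solving with the normalization constraint gives π = (0.2727, 0.4591, 0.2682).
So the stationary probability of state IV is 0.2727.

0.2727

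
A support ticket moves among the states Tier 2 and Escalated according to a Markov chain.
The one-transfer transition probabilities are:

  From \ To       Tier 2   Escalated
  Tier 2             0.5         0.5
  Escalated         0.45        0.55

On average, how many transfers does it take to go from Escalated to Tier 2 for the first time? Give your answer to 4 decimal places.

Let t(s) be the expected number of transfers to first reach Tier 2 from state s, with t(Tier 2) = 0. Conditioning on the first transfer:
t(Escalated) = 1 + 0.55·t(Escalated)
Solving: t(Escalated) = 2.2222.
Expected transfers from Escalated to Tier 2: 2.2222.

2.2222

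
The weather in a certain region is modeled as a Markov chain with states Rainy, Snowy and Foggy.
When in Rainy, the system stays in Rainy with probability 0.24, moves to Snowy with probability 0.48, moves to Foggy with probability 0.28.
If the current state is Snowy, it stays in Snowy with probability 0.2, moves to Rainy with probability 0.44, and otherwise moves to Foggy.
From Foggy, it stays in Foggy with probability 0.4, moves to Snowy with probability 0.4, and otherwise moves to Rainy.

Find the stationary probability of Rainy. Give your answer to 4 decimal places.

Let the stationary distribution be π with π = πP and π_1 + π_2 + π_3 = 1.
π_1 = 0.24·π_1 + 0.44·π_2 + 0.2·π_3
π_2 = 0.48·π_1 + 0.2·π_2 + 0.4·π_3
Solving with the normalization constraint gives π = (0.2966, 0.3531, 0.3503).
So the stationary probability of Rainy is 0.2966.

0.2966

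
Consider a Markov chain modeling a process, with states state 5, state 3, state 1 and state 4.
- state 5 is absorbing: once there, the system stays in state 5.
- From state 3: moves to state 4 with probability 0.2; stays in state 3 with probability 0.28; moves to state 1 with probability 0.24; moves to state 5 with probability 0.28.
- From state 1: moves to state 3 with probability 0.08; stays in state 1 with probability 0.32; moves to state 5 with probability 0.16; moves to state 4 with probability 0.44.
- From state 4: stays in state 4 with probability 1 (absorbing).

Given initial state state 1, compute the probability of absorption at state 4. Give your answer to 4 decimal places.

0.7075

Let h(s) be the probability of absorption at state 4 starting from transient state s. Then h(state 4) = 1 and h(state 5) = 0. By first-step analysis:
h(state 3) = 0.28·0 + 0.28·h(state 3) + 0.24·h(state 1) + 0.2·1
h(state 1) = 0.16·0 + 0.08·h(state 3) + 0.32·h(state 1) + 0.44·1
Solving: h(state 3) = 0.5136, h(state 1) = 0.7075.
Starting from state 1, the probability is 0.7075.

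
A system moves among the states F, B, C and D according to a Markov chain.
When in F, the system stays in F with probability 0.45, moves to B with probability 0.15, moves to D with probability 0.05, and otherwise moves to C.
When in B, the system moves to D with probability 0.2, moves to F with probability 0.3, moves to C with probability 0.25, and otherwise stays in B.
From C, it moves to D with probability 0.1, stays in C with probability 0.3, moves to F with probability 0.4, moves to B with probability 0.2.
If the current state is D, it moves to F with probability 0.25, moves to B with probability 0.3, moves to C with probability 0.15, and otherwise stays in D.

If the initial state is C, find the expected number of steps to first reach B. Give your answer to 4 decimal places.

5.2715

Let t(s) be the expected number of steps to first reach B from state s, with t(B) = 0. Conditioning on the first step:
t(F) = 1 + 0.45·t(F) + 0.35·t(C) + 0.05·t(D)
t(C) = 1 + 0.4·t(F) + 0.3·t(C) + 0.1·t(D)
t(D) = 1 + 0.25·t(F) + 0.15·t(C) + 0.3·t(D)
Solving: t(F) = 5.5867, t(C) = 5.2715, t(D) = 4.5534.
Expected steps from C to B: 5.2715.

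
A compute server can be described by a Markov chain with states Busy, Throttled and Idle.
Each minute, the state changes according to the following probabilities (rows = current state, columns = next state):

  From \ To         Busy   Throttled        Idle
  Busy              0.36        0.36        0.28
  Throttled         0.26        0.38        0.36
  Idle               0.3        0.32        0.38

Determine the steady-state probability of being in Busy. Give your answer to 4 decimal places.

0.3041

Let the stationary distribution be π with π = πP and π_1 + π_2 + π_3 = 1.
π_1 = 0.36·π_1 + 0.26·π_2 + 0.3·π_3
π_2 = 0.36·π_1 + 0.38·π_2 + 0.32·π_3
Solving with the normalization constraint gives π = (0.3041, 0.3534, 0.3425).
So the stationary probability of Busy is 0.3041.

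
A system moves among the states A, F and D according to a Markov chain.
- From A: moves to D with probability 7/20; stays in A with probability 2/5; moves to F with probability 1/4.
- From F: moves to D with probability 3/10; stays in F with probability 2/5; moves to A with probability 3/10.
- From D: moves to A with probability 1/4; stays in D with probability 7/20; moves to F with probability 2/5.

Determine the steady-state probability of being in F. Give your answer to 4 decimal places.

Let the stationary distribution be π with π = πP and π_1 + π_2 + π_3 = 1.
π_1 = 0.4·π_1 + 0.3·π_2 + 0.25·π_3
π_2 = 0.25·π_1 + 0.4·π_2 + 0.4·π_3
Solving with the normalization constraint gives π = (0.3149, 0.3528, 0.3324).
So the stationary probability of F is 0.3528.

0.3528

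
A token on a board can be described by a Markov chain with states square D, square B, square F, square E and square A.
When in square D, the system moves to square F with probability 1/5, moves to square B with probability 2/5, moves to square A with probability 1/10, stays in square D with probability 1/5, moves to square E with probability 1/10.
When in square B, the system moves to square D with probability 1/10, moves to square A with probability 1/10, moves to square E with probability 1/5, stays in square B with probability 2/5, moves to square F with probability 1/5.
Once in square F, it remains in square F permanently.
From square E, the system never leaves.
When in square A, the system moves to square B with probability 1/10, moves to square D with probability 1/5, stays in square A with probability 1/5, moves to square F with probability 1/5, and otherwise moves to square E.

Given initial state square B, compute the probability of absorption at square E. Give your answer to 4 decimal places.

Let h(s) be the probability of absorption at square E starting from transient state s. Then h(square E) = 1 and h(square F) = 0. By first-step analysis:
h(square D) = 0.2·h(square D) + 0.4·h(square B) + 0.2·0 + 0.1·1 + 0.1·h(square A)
h(square B) = 0.1·h(square D) + 0.4·h(square B) + 0.2·0 + 0.2·1 + 0.1·h(square A)
h(square A) = 0.2·h(square D) + 0.1·h(square B) + 0.2·0 + 0.3·1 + 0.2·h(square A)
Solving: h(square D) = 0.4427, h(square B) = 0.4985, h(square A) = 0.5480.
Starting from square B, the probability is 0.4985.

0.4985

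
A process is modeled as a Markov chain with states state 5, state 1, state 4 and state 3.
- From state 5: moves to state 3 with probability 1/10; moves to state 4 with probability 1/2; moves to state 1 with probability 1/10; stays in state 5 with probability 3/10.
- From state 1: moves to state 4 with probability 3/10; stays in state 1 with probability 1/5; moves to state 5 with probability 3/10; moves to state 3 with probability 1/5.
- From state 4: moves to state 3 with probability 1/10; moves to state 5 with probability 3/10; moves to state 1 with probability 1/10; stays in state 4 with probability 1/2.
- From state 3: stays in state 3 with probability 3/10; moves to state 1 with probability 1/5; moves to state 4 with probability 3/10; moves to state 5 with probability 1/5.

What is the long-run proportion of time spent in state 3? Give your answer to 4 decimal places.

Let the stationary distribution be π with π = πP and π_1 + π_2 + π_3 + π_4 = 1.
π_1 = 0.3·π_1 + 0.3·π_2 + 0.3·π_3 + 0.2·π_4
π_2 = 0.1·π_1 + 0.2·π_2 + 0.1·π_3 + 0.2·π_4
π_3 = 0.5·π_1 + 0.3·π_2 + 0.5·π_3 + 0.3·π_4
Solving with the normalization constraint gives π = (0.2859, 0.1268, 0.4465, 0.1408).
So the stationary probability of state 3 is 0.1408.

0.1408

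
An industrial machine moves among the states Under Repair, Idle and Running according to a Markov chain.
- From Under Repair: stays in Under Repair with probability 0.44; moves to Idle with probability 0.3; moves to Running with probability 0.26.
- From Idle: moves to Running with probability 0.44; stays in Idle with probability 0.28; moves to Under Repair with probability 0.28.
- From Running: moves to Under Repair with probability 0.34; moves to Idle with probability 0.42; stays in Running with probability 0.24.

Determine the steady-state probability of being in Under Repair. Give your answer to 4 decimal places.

Let the stationary distribution be π with π = πP and π_1 + π_2 + π_3 = 1.
π_1 = 0.44·π_1 + 0.28·π_2 + 0.34·π_3
π_2 = 0.3·π_1 + 0.28·π_2 + 0.42·π_3
Solving with the normalization constraint gives π = (0.3557, 0.3310, 0.3133).
So the stationary probability of Under Repair is 0.3557.

0.3557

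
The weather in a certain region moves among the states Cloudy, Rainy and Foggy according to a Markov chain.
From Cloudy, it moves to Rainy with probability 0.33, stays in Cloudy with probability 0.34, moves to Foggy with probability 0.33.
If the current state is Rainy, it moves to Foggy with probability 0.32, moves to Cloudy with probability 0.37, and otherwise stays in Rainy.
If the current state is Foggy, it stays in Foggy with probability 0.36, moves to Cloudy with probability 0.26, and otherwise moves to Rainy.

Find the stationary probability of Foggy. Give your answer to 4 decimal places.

0.3367

Let the stationary distribution be π with π = πP and π_1 + π_2 + π_3 = 1.
π_1 = 0.34·π_1 + 0.37·π_2 + 0.26·π_3
π_2 = 0.33·π_1 + 0.31·π_2 + 0.38·π_3
Solving with the normalization constraint gives π = (0.3233, 0.3400, 0.3367).
So the stationary probability of Foggy is 0.3367.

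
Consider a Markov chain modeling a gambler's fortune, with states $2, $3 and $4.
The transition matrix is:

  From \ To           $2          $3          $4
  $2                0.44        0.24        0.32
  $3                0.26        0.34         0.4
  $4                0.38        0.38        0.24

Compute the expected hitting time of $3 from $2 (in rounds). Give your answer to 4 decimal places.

Let t(s) be the expected number of rounds to first reach $3 from state s, with t($3) = 0. Conditioning on the first round:
t($2) = 1 + 0.44·t($2) + 0.32·t($4)
t($4) = 1 + 0.38·t($2) + 0.24·t($4)
Solving: t($2) = 3.5526, t($4) = 3.0921.
Expected rounds from $2 to $3: 3.5526.

3.5526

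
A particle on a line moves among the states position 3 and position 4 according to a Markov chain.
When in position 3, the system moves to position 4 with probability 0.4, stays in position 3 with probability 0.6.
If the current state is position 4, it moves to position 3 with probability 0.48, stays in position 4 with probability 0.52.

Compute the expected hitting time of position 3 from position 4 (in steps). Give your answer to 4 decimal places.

2.0833

Let t(s) be the expected number of steps to first reach position 3 from state s, with t(position 3) = 0. Conditioning on the first step:
t(position 4) = 1 + 0.52·t(position 4)
Solving: t(position 4) = 2.0833.
Expected steps from position 4 to position 3: 2.0833.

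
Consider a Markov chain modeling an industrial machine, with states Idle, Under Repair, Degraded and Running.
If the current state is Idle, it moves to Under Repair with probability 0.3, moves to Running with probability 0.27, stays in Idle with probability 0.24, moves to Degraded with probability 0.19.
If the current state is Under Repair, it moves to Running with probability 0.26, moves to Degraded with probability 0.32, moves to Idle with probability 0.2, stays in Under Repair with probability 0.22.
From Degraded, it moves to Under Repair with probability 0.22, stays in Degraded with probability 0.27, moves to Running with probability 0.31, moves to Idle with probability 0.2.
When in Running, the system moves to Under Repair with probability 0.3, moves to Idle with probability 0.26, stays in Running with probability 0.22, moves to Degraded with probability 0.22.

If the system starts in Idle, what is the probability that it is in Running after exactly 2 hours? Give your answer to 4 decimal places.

Propagate the distribution vector 2 hours from Idle.
After 0 hours: (1.0000, 0.0000, 0.0000, 0.0000)
After 1 hour: (0.2400, 0.3000, 0.1900, 0.2700)
After 2 hours: (0.2258, 0.2608, 0.2523, 0.2611)
P(in Running after 2 hours) = 0.2611

0.2611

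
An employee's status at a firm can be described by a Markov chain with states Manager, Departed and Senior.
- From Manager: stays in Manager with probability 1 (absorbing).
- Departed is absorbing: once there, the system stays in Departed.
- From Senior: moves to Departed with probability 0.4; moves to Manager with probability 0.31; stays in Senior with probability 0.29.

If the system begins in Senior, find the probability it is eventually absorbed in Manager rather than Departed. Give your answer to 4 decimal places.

0.4366

Let h(s) be the probability of absorption at Manager starting from transient state s. Then h(Manager) = 1 and h(Departed) = 0. By first-step analysis:
h(Senior) = 0.31·1 + 0.4·0 + 0.29·h(Senior)
Solving: h(Senior) = 0.4366.
Starting from Senior, the probability is 0.4366.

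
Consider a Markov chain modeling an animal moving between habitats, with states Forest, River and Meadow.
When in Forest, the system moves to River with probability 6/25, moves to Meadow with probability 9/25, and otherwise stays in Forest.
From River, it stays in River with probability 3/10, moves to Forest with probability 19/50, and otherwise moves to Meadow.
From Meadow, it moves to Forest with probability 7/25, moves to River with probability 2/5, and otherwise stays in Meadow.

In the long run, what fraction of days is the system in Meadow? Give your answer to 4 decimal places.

Let the stationary distribution be π with π = πP and π_1 + π_2 + π_3 = 1.
π_1 = 0.4·π_1 + 0.38·π_2 + 0.28·π_3
π_2 = 0.24·π_1 + 0.3·π_2 + 0.4·π_3
Solving with the normalization constraint gives π = (0.3537, 0.3122, 0.3341).
So the stationary probability of Meadow is 0.3341.

0.3341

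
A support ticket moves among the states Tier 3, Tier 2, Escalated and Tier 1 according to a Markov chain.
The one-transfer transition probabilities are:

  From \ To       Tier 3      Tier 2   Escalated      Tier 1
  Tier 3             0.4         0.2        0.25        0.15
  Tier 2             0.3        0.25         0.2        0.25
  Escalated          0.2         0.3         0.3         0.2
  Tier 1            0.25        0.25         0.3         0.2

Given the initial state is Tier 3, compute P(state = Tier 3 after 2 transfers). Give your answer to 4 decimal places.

0.3075

Propagate the distribution vector 2 transfers from Tier 3.
After 0 transfers: (1.0000, 0.0000, 0.0000, 0.0000)
After 1 transfer: (0.4000, 0.2000, 0.2500, 0.1500)
After 2 transfers: (0.3075, 0.2425, 0.2600, 0.1900)
P(in Tier 3 after 2 transfers) = 0.3075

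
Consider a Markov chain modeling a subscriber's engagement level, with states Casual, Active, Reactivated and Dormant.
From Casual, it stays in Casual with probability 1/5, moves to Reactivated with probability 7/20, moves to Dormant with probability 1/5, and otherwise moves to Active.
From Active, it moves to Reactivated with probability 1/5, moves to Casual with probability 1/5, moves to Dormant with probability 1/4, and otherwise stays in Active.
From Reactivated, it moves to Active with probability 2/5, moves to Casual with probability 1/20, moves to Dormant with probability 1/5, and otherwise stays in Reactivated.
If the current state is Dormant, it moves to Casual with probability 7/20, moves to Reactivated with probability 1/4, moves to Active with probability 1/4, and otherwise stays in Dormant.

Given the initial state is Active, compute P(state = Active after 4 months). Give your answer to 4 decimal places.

0.3246

Propagate the distribution vector 4 months from Active.
After 0 months: (0.0000, 1.0000, 0.0000, 0.0000)
After 1 month: (0.2000, 0.3500, 0.2000, 0.2500)
After 2 months: (0.2075, 0.3150, 0.2725, 0.2050)
After 3 months: (0.1899, 0.3224, 0.2823, 0.2055)
After 4 months: (0.1885, 0.3246, 0.2811, 0.2058)
P(in Active after 4 months) = 0.3246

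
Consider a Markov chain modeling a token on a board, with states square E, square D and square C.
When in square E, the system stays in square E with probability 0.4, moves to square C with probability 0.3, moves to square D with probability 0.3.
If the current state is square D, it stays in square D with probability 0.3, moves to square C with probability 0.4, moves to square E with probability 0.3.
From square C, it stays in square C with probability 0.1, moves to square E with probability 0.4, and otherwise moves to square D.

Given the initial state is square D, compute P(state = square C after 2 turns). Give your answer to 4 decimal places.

Sum over the intermediate state after 1 turn:
P = P(square D→square E)·P(square E→square C) + P(square D→square D)·P(square D→square C) + P(square D→square C)·P(square C→square C)
  = 0.3×0.3 + 0.3×0.4 + 0.4×0.1
  = 0.0900 + 0.1200 + 0.0400 = 0.2500

0.2500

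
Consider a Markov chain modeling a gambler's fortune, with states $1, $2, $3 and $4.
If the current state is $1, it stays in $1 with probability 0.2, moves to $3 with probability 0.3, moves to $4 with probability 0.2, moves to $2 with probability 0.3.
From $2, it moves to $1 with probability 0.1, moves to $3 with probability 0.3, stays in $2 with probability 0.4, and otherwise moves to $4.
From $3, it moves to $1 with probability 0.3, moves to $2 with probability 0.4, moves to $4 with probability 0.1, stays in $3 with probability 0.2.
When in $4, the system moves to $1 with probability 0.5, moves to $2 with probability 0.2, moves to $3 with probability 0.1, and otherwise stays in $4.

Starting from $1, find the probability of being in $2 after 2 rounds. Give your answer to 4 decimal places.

0.3400

Propagate the distribution vector 2 rounds from $1.
After 0 rounds: (1.0000, 0.0000, 0.0000, 0.0000)
After 1 round: (0.2000, 0.3000, 0.3000, 0.2000)
After 2 rounds: (0.2600, 0.3400, 0.2300, 0.1700)
P(in $2 after 2 rounds) = 0.3400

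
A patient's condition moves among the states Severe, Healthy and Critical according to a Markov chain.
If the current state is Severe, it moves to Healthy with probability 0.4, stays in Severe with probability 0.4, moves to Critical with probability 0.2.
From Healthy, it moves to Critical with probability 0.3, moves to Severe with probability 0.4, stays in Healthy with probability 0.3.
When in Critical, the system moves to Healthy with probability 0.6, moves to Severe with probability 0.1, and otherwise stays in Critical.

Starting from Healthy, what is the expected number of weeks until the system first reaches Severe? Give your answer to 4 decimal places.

Let t(s) be the expected number of weeks to first reach Severe from state s, with t(Severe) = 0. Conditioning on the first week:
t(Healthy) = 1 + 0.3·t(Healthy) + 0.3·t(Critical)
t(Critical) = 1 + 0.6·t(Healthy) + 0.3·t(Critical)
Solving: t(Healthy) = 3.2258, t(Critical) = 4.1935.
Expected weeks from Healthy to Severe: 3.2258.

3.2258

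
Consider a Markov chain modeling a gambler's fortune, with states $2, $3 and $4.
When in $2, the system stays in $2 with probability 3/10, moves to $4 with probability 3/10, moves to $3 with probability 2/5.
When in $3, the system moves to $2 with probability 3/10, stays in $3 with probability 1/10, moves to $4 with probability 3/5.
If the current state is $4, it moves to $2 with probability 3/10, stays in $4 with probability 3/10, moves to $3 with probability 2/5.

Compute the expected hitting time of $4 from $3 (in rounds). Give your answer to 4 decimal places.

1.9608

Let t(s) be the expected number of rounds to first reach $4 from state s, with t($4) = 0. Conditioning on the first round:
t($2) = 1 + 0.3·t($2) + 0.4·t($3)
t($3) = 1 + 0.3·t($2) + 0.1·t($3)
Solving: t($2) = 2.5490, t($3) = 1.9608.
Expected rounds from $3 to $4: 1.9608.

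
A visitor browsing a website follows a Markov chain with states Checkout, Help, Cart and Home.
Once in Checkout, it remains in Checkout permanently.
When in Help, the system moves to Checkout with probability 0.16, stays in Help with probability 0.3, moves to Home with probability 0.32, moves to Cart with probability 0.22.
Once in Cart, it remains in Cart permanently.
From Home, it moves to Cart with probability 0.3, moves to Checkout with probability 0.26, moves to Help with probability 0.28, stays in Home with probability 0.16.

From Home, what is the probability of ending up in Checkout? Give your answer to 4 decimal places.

Let h(s) be the probability of absorption at Checkout starting from transient state s. Then h(Checkout) = 1 and h(Cart) = 0. By first-step analysis:
h(Help) = 0.16·1 + 0.3·h(Help) + 0.22·0 + 0.32·h(Home)
h(Home) = 0.26·1 + 0.28·h(Help) + 0.3·0 + 0.16·h(Home)
Solving: h(Help) = 0.4366, h(Home) = 0.4551.
Starting from Home, the probability is 0.4551.

0.4551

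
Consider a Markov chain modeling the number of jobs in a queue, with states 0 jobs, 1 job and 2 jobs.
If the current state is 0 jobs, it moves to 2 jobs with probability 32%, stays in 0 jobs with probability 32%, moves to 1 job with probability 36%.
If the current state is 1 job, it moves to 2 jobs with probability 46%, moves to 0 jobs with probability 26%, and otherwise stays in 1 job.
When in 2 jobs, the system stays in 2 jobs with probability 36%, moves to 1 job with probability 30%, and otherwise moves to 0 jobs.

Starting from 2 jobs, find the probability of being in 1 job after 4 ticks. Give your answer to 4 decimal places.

Propagate the distribution vector 4 ticks from 2 jobs.
After 0 ticks: (0.0000, 0.0000, 1.0000)
After 1 tick: (0.3400, 0.3000, 0.3600)
After 2 ticks: (0.3092, 0.3144, 0.3764)
After 3 ticks: (0.3087, 0.3123, 0.3791)
After 4 ticks: (0.3088, 0.3123, 0.3789)
P(in 1 job after 4 ticks) = 0.3123

0.3123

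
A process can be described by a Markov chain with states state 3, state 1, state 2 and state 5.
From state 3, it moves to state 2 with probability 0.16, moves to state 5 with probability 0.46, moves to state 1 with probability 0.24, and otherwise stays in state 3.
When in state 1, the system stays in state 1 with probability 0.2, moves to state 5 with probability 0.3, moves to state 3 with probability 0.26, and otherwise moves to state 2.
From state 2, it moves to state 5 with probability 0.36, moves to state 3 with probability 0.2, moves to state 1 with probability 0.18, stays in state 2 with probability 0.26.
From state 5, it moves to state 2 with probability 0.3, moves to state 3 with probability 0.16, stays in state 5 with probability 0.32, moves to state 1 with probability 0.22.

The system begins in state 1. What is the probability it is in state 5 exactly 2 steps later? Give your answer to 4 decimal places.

Propagate the distribution vector 2 steps from state 1.
After 0 steps: (0.0000, 1.0000, 0.0000, 0.0000)
After 1 step: (0.2600, 0.2000, 0.2400, 0.3000)
After 2 steps: (0.1844, 0.2116, 0.2420, 0.3620)
P(in state 5 after 2 steps) = 0.3620

0.3620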